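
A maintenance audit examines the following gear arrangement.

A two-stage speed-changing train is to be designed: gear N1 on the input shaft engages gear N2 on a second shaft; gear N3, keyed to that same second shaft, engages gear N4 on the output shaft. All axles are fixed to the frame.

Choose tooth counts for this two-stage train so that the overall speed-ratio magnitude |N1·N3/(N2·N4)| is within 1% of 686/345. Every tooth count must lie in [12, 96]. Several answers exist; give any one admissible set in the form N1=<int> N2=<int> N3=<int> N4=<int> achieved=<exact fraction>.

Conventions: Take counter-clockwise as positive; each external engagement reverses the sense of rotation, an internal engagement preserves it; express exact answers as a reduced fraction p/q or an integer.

design class (target 686/345): fixed-axis compound train
target = 686/345 in lowest terms: an exact hit needs N1·N3 = k·686 and N2·N4 = k·345 for one integer k, every count in [12, 96]; additionally prefer no 1:1 stage (N1 ≠ N2, N3 ≠ N4)
k = 1: N1·N3 = 686 = 14·49, N2·N4 = 345 = 15·23
achieved = 14·49/(15·23) = 686/345; |achieved − target| = 0 ≤ 343/17250 ✓

N1=14 N2=15 N3=49 N4=23 achieved=686/345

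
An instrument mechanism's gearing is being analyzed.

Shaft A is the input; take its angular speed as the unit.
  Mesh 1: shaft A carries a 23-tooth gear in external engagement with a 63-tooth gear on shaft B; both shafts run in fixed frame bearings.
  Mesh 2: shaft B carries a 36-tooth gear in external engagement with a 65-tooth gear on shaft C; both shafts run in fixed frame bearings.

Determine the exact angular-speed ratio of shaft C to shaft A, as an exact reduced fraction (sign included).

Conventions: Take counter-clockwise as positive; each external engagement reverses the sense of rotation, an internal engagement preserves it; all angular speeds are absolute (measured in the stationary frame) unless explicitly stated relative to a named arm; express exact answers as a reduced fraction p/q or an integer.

92/455

class = fixed-axis compound train [2 meshes; 2 ratios multiply, 2 sense flips]
mesh 1 [23T→63T]: running ratio 23/63, sense −
mesh 2 [36T→65T]: running ratio 92/455, sense +
ω_out/ω_in = 92/455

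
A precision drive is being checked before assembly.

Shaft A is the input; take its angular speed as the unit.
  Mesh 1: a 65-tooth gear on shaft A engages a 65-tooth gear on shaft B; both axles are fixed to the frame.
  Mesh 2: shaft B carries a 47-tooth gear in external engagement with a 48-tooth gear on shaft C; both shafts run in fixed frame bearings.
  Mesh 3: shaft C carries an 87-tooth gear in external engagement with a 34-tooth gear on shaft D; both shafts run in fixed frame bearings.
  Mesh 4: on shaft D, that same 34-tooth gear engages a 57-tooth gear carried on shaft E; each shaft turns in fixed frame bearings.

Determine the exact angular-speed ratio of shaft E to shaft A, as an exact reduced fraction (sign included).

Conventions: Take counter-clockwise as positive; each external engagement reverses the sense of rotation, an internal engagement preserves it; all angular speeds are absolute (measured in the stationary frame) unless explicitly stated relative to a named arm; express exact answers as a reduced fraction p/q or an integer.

class = fixed-axis compound train [4 meshes; 4 ratios multiply, 4 sense flips]
mesh 1 [65T→65T]: running ratio 1, sense −
mesh 2 [47T→48T]: running ratio 47/48, sense +
mesh 3 [87T→34T]: running ratio 1363/544, sense −
mesh 4 [34T→57T]: running ratio 1363/912, sense +
ω_out/ω_in = 1363/912

1363/912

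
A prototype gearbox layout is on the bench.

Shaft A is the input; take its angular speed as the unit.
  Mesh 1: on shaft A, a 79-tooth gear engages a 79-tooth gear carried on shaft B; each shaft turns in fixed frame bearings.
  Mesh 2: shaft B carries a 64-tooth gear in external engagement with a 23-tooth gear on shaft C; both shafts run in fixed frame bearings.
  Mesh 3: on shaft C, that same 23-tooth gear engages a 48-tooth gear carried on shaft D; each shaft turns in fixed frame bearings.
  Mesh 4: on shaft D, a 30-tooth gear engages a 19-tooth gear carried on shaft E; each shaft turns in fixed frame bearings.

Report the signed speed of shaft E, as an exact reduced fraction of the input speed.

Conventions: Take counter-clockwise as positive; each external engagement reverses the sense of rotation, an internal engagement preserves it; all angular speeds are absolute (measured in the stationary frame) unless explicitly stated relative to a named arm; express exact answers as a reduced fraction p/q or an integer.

4-mesh fixed-axis compound train (all bearings frame-fixed)
mesh 1 [79T→79T]: |ω|/ω_in = 1×79/79 = 1, sense flips to −
mesh 2 [64T→23T]: |ω|/ω_in = 1×64/23 = 64/23, sense flips to +
mesh 3 [23T→48T]: |ω|/ω_in = (64/23)×23/48 = 4/3, sense flips to −
mesh 4 [30T→19T]: |ω|/ω_in = (4/3)×30/19 = 40/19, sense flips to +
signed output speed (× input speed) = 40/19

40/19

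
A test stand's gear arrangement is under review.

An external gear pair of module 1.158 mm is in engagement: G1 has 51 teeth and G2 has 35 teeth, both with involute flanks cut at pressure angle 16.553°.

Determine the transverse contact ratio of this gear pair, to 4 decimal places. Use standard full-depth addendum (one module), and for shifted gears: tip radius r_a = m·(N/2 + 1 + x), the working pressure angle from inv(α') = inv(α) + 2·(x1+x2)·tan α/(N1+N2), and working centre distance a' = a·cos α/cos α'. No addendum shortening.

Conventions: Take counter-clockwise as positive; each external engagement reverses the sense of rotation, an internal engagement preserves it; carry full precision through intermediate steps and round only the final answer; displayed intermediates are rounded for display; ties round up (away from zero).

single-mesh involute tooth geometry (51T engaging 35T at module 1.158)
base radii: r_b1 = 28.305218, r_b2 = 19.425150
tip radii: r_a1 = 30.687000, r_a2 = 21.423000
no profile shift: α' = α, a' = a
action lengths: √(r_a1²−r_b1²) = 11.853548, √(r_a2²−r_b2²) = 9.033742
base pitch p_b = π·m·cos α = 3.487195
CR = (11.853548 + 9.033742 − 49.794000·sin 16.55300°)/3.487195 = 1.921565
contact ratio ≈ 1.9216

1.9216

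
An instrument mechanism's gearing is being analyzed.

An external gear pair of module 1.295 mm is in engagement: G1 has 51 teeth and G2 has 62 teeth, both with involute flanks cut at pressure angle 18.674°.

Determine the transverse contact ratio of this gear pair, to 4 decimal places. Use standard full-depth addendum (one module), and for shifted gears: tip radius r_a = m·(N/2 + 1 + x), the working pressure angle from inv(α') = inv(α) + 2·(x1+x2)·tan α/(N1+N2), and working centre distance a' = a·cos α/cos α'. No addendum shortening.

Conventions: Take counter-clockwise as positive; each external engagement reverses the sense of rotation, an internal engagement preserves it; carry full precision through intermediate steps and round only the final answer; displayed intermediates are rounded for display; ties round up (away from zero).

1.8520

class = single-mesh tooth geometry [involute pair 51T × 62T, m = 1.295]
base radii: r_b1 = 31.284053, r_b2 = 38.031593
tip radii: r_a1 = 34.317500, r_a2 = 41.440000
no profile shift: α' = α, a' = a
action lengths: √(r_a1²−r_b1²) = 14.106696, √(r_a2²−r_b2²) = 16.458174
base pitch p_b = π·m·cos α = 3.854186
CR = (14.106696 + 16.458174 − 73.167500·sin 18.67400°)/3.854186 = 1.851979
contact ratio ≈ 1.8520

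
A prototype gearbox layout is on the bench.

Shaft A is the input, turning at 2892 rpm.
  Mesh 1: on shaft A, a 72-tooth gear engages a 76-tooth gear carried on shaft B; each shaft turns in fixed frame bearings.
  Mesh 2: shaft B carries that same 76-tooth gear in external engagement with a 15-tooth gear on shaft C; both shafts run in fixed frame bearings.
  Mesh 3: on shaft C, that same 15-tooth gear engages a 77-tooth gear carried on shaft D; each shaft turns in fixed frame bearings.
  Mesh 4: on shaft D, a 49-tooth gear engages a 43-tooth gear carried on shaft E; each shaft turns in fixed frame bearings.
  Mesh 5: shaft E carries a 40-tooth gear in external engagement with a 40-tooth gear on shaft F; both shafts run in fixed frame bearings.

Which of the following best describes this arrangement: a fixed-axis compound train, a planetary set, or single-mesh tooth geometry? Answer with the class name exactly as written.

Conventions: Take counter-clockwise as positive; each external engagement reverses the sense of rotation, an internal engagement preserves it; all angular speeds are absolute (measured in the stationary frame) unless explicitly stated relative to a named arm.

topology: fixed-axis compound train — 5 meshes, A→F
classification: fixed-axis compound train

fixed-axis compound train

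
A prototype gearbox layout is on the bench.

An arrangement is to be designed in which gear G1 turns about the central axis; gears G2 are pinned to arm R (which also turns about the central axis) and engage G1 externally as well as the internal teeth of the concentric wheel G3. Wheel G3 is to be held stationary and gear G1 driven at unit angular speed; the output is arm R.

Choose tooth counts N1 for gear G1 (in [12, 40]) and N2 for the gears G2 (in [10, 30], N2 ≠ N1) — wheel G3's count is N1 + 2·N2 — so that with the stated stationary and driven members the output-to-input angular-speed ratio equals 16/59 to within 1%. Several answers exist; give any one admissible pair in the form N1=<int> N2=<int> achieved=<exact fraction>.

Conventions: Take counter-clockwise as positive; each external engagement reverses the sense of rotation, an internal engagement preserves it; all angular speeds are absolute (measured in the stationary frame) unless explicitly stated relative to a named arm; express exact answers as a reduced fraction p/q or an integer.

N1=32 N2=27 achieved=16/59

planetary set to be sized for 16/59 (Willis relation)
Willis with ω_ring = 0: ω_arm/ω_sun = N1/(N1+N3); set equal to 16/59  ⇒  N3/N1 = 1/(16/59) − 1 = 43/16
N3 = N1 + 2·N2  ⇒  N2/N1 = (N3/N1 − 1)/2 = (43/16 − 1)/2 = 27/32
smallest multiple with N1 ≥ 12 and N2 ≥ 10: k = 1  ⇒  N1 = 1·32 = 32, N2 = 1·27 = 27 (N1 ≤ 40, N2 ≤ 30, N2 ≠ N1 ✓), N3 = 32 + 2·27 = 86
check: N1/(N1+N3) with N1 = 32, N3 = 86 gives 16/59; |achieved − target| = 0 ≤ 4/1475 ✓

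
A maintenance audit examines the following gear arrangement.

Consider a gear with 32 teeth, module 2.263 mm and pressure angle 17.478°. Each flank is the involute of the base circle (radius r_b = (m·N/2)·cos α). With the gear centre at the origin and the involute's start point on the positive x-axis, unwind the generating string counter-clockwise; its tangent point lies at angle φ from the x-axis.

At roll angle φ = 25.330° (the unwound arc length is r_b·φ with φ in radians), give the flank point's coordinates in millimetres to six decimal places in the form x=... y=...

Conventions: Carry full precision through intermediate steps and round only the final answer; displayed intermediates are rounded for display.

class = single-mesh tooth geometry [base-circle involute, m = 2.263, 32T]
pitch radius r_p = m·N/2 = 2.263·32/2 = 36.208000
base radius r_b = r_p·cos α = 36.208000·cos 17.478° = 34.536361
roll angle φ = 25.330° = 0.44209190 rad
x = r_b·(cos φ + φ·sin φ) = 37.748221
y = r_b·(sin φ − φ·cos φ) = 0.975396

x=37.748221 y=0.975396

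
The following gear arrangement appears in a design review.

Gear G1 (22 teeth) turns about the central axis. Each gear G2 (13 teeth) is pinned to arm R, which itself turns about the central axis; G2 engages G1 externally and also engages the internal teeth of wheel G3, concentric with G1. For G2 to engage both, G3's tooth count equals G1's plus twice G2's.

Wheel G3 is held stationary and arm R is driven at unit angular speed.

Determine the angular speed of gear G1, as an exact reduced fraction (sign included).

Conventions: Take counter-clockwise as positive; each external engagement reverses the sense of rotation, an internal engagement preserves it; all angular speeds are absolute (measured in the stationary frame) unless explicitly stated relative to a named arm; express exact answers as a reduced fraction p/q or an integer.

35/11

planetary set (22T centre, 13T on arm, 48T internal) — Willis relation
ring teeth: 22 + 2·13 = 48
22(ω_sun−ω_arm) = −48(ω_ring−ω_arm),  ω_ring = 0, ω_arm = 1
ω_sun = 1 − (48/22)(0−1) = 35/11
exact speed ratio = 35/11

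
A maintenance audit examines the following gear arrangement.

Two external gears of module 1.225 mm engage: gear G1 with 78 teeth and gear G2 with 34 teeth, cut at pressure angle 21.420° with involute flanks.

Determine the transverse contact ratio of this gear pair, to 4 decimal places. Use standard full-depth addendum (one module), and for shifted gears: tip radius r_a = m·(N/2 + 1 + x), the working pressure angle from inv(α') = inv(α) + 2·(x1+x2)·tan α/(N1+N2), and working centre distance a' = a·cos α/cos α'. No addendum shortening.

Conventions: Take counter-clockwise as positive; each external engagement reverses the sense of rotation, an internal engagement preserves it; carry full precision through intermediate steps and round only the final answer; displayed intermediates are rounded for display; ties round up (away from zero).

single-mesh involute tooth geometry (78T engaging 34T at module 1.225)
base radii: r_b1 = 44.475104, r_b2 = 19.386584
tip radii: r_a1 = 49.000000, r_a2 = 22.050000
no profile shift: α' = α, a' = a
action lengths: √(r_a1²−r_b1²) = 20.566116, √(r_a2²−r_b2²) = 10.505373
base pitch p_b = π·m·cos α = 3.582632
CR = (20.566116 + 10.505373 − 68.600000·sin 21.42000°)/3.582632 = 1.679951
contact ratio ≈ 1.6800

1.6800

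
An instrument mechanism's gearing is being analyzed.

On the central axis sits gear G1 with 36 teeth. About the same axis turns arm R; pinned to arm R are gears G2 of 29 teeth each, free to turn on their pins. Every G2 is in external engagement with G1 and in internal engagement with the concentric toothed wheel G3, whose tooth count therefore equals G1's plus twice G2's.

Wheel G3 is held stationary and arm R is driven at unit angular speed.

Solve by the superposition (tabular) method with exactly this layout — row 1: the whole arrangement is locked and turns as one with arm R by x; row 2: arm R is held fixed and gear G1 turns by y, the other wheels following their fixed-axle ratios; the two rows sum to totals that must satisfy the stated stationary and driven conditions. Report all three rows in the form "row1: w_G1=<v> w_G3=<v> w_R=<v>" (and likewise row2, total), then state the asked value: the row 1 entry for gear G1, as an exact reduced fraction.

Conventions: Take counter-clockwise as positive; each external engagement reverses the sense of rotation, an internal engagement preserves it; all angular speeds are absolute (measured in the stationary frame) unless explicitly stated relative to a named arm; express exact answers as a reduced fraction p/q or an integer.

recognized (axles ride arm R): planetary set, 36/29/94 teeth
row 1: whole set turns with the arm by x
row 2 (arm held, sun turns y): ω_ring = −(36/94)·y, ω_arm = 0
boundary: total ω_ring = x − (36/94)·y = 0 and total ω_arm = x = 1  ⇒  y = 47/18, x = 1
row 2 ring = −(36/94)·47/18 = -1
totals (row 1 + row 2): sun 1 + 47/18 = 65/18, ring 1 + (-1) = 0, arm 1 + 0 = 1
asked cell (row1, sun) = 1

row1: w_G1=1 w_G3=1 w_R=1
row2: w_G1=47/18 w_G3=-1 w_R=0
total: w_G1=65/18 w_G3=0 w_R=1
asked value: 1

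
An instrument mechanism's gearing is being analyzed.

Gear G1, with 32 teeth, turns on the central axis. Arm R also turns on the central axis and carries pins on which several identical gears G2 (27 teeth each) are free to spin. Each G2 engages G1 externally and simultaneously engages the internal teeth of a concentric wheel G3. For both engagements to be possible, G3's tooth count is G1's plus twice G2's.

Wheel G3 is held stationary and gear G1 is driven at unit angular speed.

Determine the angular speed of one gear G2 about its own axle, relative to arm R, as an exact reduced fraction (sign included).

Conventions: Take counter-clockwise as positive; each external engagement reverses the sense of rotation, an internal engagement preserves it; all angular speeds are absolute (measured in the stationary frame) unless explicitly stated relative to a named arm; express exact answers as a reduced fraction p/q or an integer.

-1376/1593

topology: planetary set — G1 32T / G2 27T / G3 86T, arm = carrier (Willis)
ring teeth: 32 + 2·27 = 86
32(ω_sun−ω_arm) = −86(ω_ring−ω_arm),  ω_ring = 0, ω_sun = 1
32(1−ω_arm) = −86(0−ω_arm)  ⇒  118·ω_arm = 32  ⇒  ω_arm = 16/59
sun–planet mesh: 32·(1−16/59) = −27·(ω_p−ω_arm)  ⇒  ω_p−ω_arm = -1376/1593
exact speed ratio = -1376/1593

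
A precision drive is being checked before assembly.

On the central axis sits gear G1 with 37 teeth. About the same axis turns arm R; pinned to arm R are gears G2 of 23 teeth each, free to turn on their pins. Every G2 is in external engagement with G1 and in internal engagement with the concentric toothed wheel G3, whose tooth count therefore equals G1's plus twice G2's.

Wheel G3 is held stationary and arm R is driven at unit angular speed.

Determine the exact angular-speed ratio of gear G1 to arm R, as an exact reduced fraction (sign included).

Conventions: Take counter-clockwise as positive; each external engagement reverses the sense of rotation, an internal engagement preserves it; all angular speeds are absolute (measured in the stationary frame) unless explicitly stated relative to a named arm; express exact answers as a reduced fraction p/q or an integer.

120/37

class = planetary set [G3 = 37+2·23 = 83; Willis about the carrier]
ring teeth: 37 + 2·23 = 83
37(ω_sun−ω_arm) = −83(ω_ring−ω_arm),  ω_ring = 0, ω_arm = 1
ω_sun = 1 − (83/37)(0−1) = 120/37
ω_out/ω_in = 120/37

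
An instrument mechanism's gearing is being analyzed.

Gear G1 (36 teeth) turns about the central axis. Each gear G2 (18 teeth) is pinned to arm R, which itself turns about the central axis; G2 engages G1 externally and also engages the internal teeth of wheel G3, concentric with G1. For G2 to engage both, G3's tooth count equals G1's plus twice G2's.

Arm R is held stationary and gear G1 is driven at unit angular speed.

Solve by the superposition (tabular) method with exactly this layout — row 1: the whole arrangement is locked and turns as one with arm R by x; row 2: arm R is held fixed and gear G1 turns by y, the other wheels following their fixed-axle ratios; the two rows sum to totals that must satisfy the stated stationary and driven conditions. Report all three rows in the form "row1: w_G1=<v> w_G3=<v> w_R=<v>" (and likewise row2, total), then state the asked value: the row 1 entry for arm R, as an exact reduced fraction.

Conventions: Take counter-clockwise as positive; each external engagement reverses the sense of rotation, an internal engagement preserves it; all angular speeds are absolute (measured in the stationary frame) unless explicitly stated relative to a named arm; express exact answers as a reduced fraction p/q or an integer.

topology: planetary set — G1 36T / G2 18T / G3 72T, arm = carrier (Willis)
superposition row 1 [locked train]: every member turns x
row 2 (arm held, sun turns y): ω_ring = −(36/72)·y, ω_arm = 0
boundary: total ω_arm = x = 0 and total ω_sun = x + y = 1  ⇒  y = 1, x = 0
row 2 ring = −(36/72)·1 = -1/2
totals (row 1 + row 2): sun 0 + 1 = 1, ring 0 + (-1/2) = -1/2, arm 0 + 0 = 0
asked cell (row1, arm) = 0

row1: w_G1=0 w_G3=0 w_R=0
row2: w_G1=1 w_G3=-1/2 w_R=0
total: w_G1=1 w_G3=-1/2 w_R=0
asked value: 0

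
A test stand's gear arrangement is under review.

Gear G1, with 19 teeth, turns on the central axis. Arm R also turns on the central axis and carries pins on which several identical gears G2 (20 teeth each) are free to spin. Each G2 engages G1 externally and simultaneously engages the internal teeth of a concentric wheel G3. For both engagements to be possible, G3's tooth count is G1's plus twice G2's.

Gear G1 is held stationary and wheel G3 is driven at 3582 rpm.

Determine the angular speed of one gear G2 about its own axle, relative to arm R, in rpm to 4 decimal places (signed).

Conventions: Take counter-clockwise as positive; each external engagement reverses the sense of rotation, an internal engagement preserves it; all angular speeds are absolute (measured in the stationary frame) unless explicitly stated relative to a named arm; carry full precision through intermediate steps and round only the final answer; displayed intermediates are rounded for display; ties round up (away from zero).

planetary set (19T centre, 20T on arm, 59T internal) — Willis relation
normalise by the input: solve with ω_ring = 1, then scale by 3582 rpm
ring teeth: 19 + 2·20 = 59
19(ω_sun−ω_arm) = −59(ω_ring−ω_arm),  ω_sun = 0, ω_ring = 1
19(0−ω_arm) = −59(1−ω_arm)  ⇒  78·ω_arm = 59  ⇒  ω_arm = 59/78
sun–planet mesh: 19·(0−59/78) = −20·(ω_p−ω_arm)  ⇒  ω_p−ω_arm = 1121/1560
scale: ω_p−ω_arm = 1121/1560 × 3582 rpm = +2573.9885 rpm

+2573.9885 rpm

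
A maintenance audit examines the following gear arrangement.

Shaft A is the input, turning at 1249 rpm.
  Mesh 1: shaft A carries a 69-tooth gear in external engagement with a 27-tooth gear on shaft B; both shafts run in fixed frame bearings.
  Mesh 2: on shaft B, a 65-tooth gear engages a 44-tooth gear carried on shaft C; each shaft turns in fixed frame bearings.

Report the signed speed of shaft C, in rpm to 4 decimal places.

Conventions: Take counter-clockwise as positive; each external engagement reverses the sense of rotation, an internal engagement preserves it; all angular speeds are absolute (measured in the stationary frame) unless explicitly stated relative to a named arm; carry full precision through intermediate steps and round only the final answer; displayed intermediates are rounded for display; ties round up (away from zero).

2-mesh fixed-axis compound train (all bearings frame-fixed)
mesh 1 [69T→27T]: ω = 1249.0000×69/27 = 3191.8889 rpm, sense flips to −
mesh 2 [65T→44T]: ω = 3191.8889×65/44 = 4715.2904 rpm, sense flips to +
signed output speed = +4715.2904 rpm

+4715.2904 rpm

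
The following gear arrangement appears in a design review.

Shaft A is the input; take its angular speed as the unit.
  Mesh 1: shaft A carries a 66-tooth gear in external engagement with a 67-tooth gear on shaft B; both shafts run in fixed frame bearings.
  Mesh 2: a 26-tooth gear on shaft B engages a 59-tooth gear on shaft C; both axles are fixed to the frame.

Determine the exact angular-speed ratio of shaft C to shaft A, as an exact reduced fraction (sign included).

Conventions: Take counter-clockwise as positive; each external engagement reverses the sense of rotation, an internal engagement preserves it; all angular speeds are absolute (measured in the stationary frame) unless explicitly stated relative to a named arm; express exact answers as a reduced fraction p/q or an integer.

1716/3953

class = fixed-axis compound train [2 meshes; 2 ratios multiply, 2 sense flips]
mesh 1 [66T→67T]: running ratio 66/67, sense −
mesh 2 [26T→59T]: running ratio 1716/3953, sense +
ω_out/ω_in = 1716/3953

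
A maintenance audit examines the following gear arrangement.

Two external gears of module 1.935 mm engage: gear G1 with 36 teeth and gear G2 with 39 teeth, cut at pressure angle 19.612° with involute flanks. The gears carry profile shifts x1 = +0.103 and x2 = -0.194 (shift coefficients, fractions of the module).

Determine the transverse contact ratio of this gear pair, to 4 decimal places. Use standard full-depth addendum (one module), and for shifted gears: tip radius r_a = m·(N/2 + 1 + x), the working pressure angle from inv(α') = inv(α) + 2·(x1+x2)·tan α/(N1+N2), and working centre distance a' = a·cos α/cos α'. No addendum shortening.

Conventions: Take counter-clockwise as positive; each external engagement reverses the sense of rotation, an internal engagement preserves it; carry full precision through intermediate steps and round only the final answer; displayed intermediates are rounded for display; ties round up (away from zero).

single-mesh involute tooth geometry (36T engaging 39T at module 1.935)
base radii: r_b1 = 32.809413, r_b2 = 35.543531
tip radii: r_a1 = 36.964305, r_a2 = 39.292110
inv(α') = inv(19.612°) + 2·(+0.103-0.194)·tan α/(36+39) = 0.01316135  ⇒  α' = 19.21309°
a' = a·cos α / cos α' = 72.5625·cos 19.612°/cos 19.21309° = 72.384684
action lengths: √(r_a1²−r_b1²) = 17.026516, √(r_a2²−r_b2²) = 16.748949
base pitch p_b = π·m·cos α = 5.726323
CR = (17.026516 + 16.748949 − 72.384684·sin 19.21309°)/5.726323 = 1.738453
contact ratio ≈ 1.7385

1.7385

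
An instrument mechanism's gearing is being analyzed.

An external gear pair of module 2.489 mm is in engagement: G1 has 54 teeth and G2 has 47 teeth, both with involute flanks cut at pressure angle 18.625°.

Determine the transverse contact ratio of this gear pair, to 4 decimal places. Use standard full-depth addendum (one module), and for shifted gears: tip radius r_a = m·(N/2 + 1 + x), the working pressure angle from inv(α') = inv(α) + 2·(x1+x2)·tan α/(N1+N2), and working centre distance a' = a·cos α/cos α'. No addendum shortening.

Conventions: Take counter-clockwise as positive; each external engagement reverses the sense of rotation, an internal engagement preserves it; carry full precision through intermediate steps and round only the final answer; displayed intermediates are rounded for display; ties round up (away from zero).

1.8338

single-mesh involute tooth geometry (54T engaging 47T at module 2.489)
base radii: r_b1 = 63.683522, r_b2 = 55.428250
tip radii: r_a1 = 69.692000, r_a2 = 60.980500
no profile shift: α' = α, a' = a
action lengths: √(r_a1²−r_b1²) = 28.308726, √(r_a2²−r_b2²) = 25.423030
base pitch p_b = π·m·cos α = 7.409914
CR = (28.308726 + 25.423030 − 125.694500·sin 18.62500°)/7.409914 = 1.833806
contact ratio ≈ 1.8338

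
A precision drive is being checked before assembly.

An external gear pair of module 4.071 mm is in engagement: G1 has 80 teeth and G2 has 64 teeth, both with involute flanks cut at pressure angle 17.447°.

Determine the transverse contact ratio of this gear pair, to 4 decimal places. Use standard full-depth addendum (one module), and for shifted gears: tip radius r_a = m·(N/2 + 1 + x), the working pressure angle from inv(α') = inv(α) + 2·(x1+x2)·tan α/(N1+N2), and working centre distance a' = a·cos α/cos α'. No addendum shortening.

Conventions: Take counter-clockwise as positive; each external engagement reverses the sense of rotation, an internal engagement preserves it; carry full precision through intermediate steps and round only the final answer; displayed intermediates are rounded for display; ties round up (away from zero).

1.9816

class = single-mesh tooth geometry [involute pair 80T × 64T, m = 4.071]
base radii: r_b1 = 155.348497, r_b2 = 124.278798
tip radii: r_a1 = 166.911000, r_a2 = 134.343000
no profile shift: α' = α, a' = a
action lengths: √(r_a1²−r_b1²) = 61.042004, √(r_a2²−r_b2²) = 51.017860
base pitch p_b = π·m·cos α = 12.201042
CR = (61.042004 + 51.017860 − 293.112000·sin 17.44700°)/12.201042 = 1.981635
contact ratio ≈ 1.9816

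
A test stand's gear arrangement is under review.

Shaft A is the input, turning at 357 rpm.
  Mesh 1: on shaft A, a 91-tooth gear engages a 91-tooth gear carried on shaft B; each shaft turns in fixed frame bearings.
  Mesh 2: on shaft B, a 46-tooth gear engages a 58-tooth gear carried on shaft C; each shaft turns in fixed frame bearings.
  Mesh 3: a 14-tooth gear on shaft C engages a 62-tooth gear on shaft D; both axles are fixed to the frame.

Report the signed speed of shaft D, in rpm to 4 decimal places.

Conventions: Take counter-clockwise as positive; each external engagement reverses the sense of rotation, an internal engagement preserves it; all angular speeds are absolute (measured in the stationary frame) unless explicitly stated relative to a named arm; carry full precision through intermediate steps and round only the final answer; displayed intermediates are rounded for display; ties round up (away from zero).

class = fixed-axis compound train [3 meshes; 3 ratios multiply, 3 sense flips]
mesh 1 [91T→91T]: ω = 357.0000×91/91 = 357.0000 rpm, sense flips to −
mesh 2 [46T→58T]: ω = 357.0000×46/58 = 283.1379 rpm, sense flips to +
mesh 3 [14T→62T]: ω = 283.1379×14/62 = 63.9344 rpm, sense flips to −
signed output speed = -63.9344 rpm

-63.9344 rpm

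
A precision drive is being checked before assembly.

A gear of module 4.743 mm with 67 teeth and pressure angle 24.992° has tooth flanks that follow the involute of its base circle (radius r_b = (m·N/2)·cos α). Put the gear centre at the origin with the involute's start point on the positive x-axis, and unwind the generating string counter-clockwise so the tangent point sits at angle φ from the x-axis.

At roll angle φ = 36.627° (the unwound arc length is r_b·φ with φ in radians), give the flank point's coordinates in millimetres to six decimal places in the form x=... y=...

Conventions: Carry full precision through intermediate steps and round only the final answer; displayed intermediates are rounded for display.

class = single-mesh tooth geometry [base-circle involute, m = 4.743, 67T]
pitch radius r_p = m·N/2 = 4.743·67/2 = 158.890500
base radius r_b = r_p·cos α = 158.890500·cos 24.992° = 144.013072
roll angle φ = 36.627° = 0.63926175 rad
x = r_b·(cos φ + φ·sin φ) = 170.500241
y = r_b·(sin φ − φ·cos φ) = 12.035503

x=170.500241 y=12.035503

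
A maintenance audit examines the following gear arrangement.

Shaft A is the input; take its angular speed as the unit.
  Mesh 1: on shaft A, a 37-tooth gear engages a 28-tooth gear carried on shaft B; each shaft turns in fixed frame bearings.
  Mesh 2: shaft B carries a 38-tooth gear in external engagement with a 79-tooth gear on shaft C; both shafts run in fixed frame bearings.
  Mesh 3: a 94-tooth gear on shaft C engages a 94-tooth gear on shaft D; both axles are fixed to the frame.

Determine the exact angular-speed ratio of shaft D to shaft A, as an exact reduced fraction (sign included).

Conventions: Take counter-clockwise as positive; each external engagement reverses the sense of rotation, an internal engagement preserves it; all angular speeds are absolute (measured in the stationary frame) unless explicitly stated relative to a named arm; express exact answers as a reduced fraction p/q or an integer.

-703/1106

class = fixed-axis compound train [3 meshes; 3 ratios multiply, 3 sense flips]
mesh 1 [37T→28T]: running ratio 37/28, sense −
mesh 2 [38T→79T]: running ratio 703/1106, sense +
mesh 3 [94T→94T]: running ratio 703/1106, sense −
ω_out/ω_in = -703/1106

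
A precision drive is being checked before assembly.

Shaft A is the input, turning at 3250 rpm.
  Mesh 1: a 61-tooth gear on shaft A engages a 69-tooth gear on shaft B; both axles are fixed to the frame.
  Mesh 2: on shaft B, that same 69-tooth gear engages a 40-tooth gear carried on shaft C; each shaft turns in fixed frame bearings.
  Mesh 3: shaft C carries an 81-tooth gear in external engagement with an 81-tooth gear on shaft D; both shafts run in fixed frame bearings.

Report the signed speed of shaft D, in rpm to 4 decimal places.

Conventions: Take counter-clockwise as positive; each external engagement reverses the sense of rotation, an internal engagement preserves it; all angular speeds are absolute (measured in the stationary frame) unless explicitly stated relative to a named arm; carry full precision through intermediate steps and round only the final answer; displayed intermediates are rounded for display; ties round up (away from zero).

class = fixed-axis compound train [3 meshes; 3 ratios multiply, 3 sense flips]
mesh 1 [61T→69T]: ω = 3250.0000×61/69 = 2873.1884 rpm, sense flips to −
mesh 2 [69T→40T]: ω = 2873.1884×69/40 = 4956.2500 rpm, sense flips to +
mesh 3 [81T→81T]: ω = 4956.2500×81/81 = 4956.2500 rpm, sense flips to −
signed output speed = -4956.2500 rpm

-4956.2500 rpm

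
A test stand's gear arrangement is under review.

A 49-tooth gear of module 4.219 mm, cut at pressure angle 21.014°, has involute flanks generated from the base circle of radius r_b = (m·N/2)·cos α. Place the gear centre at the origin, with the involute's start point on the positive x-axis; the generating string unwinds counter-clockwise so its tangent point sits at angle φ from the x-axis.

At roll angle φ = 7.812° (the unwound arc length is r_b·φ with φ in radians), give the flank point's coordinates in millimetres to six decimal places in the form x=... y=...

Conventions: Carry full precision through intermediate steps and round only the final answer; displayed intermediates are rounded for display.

x=97.383672 y=0.081372

topology: single-mesh involute geometry — m = 4.219, N = 49
pitch radius r_p = m·N/2 = 4.219·49/2 = 103.365500
base radius r_b = r_p·cos α = 103.365500·cos 21.014° = 96.490953
roll angle φ = 7.812° = 0.13634512 rad
x = r_b·(cos φ + φ·sin φ) = 97.383672
y = r_b·(sin φ − φ·cos φ) = 0.081372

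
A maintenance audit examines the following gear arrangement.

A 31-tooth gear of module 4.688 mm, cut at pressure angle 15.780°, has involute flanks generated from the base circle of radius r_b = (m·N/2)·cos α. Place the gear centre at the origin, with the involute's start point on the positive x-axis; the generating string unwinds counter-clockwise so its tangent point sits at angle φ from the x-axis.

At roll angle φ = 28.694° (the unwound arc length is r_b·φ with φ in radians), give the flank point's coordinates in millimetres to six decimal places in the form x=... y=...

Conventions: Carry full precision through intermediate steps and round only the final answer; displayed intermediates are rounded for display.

single-mesh involute tooth geometry (31T wheel at module 4.688)
pitch radius r_p = m·N/2 = 4.688·31/2 = 72.664000
base radius r_b = r_p·cos α = 72.664000·cos 15.780° = 69.925510
roll angle φ = 28.694° = 0.50080478 rad
x = r_b·(cos φ + φ·sin φ) = 78.152153
y = r_b·(sin φ − φ·cos φ) = 2.854882

x=78.152153 y=2.854882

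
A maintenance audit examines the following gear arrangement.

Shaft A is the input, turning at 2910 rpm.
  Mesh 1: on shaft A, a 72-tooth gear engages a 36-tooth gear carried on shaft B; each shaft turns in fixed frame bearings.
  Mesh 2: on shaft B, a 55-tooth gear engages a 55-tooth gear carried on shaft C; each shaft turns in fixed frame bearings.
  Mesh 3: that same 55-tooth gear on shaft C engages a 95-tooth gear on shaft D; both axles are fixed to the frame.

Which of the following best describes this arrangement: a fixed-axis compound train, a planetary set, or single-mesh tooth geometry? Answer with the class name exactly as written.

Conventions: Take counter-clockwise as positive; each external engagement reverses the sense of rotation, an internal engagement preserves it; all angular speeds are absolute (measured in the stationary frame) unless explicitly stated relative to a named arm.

fixed-axis compound train

topology: fixed-axis compound train — 3 meshes, A→D
classification: fixed-axis compound train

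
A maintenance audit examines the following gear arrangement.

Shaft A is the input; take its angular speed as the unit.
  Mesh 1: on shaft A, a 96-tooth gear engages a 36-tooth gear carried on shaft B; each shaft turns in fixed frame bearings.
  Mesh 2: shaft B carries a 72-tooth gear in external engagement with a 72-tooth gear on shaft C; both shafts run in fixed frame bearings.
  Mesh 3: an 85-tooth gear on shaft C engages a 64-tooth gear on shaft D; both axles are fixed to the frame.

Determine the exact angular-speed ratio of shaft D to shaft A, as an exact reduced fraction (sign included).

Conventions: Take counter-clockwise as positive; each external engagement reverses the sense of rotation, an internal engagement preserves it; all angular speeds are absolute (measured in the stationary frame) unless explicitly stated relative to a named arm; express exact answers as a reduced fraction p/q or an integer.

-85/24

class = fixed-axis compound train [3 meshes; 3 ratios multiply, 3 sense flips]
mesh 1 [96T→36T]: running ratio 8/3, sense −
mesh 2 [72T→72T]: running ratio 8/3, sense +
mesh 3 [85T→64T]: running ratio 85/24, sense −
ω_out/ω_in = -85/24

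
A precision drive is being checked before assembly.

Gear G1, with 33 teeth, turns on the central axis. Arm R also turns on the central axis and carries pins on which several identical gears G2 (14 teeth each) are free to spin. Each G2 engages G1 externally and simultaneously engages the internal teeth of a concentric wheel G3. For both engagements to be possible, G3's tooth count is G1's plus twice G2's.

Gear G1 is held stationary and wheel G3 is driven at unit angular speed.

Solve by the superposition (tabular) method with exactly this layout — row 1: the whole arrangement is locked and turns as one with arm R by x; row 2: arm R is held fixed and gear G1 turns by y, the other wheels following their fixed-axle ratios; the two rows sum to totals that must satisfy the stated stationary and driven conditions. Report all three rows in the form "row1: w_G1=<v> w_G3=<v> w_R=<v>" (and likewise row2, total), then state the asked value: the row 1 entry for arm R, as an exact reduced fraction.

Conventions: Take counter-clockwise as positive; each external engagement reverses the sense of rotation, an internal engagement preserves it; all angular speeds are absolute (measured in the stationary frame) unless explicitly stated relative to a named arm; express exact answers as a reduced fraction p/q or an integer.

class = planetary set [G3 = 33+2·14 = 61; Willis about the carrier]
superposition row 1 [locked train]: every member turns x
row 2 (arm held, sun turns y): ω_ring = −(33/61)·y, ω_arm = 0
boundary: total ω_sun = x + y = 0 and total ω_ring = x − (33/61)·y = 1  ⇒  y = -61/94, x = 61/94
row 2 ring = −(33/61)·(-61/94) = 33/94
totals (row 1 + row 2): sun 61/94 + (-61/94) = 0, ring 61/94 + 33/94 = 1, arm 61/94 + 0 = 61/94
asked cell (row1, arm) = 61/94

row1: w_G1=61/94 w_G3=61/94 w_R=61/94
row2: w_G1=-61/94 w_G3=33/94 w_R=0
total: w_G1=0 w_G3=1 w_R=61/94
asked value: 61/94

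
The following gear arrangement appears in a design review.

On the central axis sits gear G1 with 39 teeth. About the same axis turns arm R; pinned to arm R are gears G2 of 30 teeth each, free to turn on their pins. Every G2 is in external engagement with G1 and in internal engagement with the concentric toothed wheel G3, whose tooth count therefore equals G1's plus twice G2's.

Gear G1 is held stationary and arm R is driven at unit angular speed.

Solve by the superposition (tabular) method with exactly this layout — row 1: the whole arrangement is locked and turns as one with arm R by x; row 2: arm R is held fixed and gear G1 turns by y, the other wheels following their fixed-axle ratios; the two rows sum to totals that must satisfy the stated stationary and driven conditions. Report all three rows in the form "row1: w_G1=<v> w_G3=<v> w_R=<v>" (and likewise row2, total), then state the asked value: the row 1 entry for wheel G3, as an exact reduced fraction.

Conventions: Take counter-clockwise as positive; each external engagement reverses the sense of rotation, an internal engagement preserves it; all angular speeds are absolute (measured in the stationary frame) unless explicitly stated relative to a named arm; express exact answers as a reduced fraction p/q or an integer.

planetary set (39T centre, 30T on arm, 99T internal) — Willis relation
superposition row 1 [locked train]: every member turns x
row 2 — arm fixed, fixed-axis ratios: sun y, ring −(39/99)·y, arm 0
boundary: total ω_sun = x + y = 0 and total ω_arm = x = 1  ⇒  y = -1, x = 1
row 2 ring = −(39/99)·(-1) = 13/33
totals (row 1 + row 2): sun 1 + (-1) = 0, ring 1 + 13/33 = 46/33, arm 1 + 0 = 1
asked cell (row1, ring) = 1

row1: w_G1=1 w_G3=1 w_R=1
row2: w_G1=-1 w_G3=13/33 w_R=0
total: w_G1=0 w_G3=46/33 w_R=1
asked value: 1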